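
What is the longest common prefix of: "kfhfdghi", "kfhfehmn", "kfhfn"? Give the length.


Words: kfhfdghi, kfhfehmn, kfhfn
  Position 0: all 'k' => match
  Position 1: all 'f' => match
  Position 2: all 'h' => match
  Position 3: all 'f' => match
  Position 4: ('d', 'e', 'n') => mismatch, stop
LCP = "kfhf" (length 4)

4


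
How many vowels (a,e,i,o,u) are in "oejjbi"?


Input: oejjbi
Checking each character:
  'o' at position 0: vowel (running total: 1)
  'e' at position 1: vowel (running total: 2)
  'j' at position 2: consonant
  'j' at position 3: consonant
  'b' at position 4: consonant
  'i' at position 5: vowel (running total: 3)
Total vowels: 3

3


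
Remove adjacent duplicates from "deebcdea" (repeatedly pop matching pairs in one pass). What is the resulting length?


Input: deebcdea
Stack-based adjacent duplicate removal:
  Read 'd': push. Stack: d
  Read 'e': push. Stack: de
  Read 'e': matches stack top 'e' => pop. Stack: d
  Read 'b': push. Stack: db
  Read 'c': push. Stack: dbc
  Read 'd': push. Stack: dbcd
  Read 'e': push. Stack: dbcde
  Read 'a': push. Stack: dbcdea
Final stack: "dbcdea" (length 6)

6


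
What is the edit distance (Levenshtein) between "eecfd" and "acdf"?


Computing edit distance: "eecfd" -> "acdf"
DP table:
           a    c    d    f
      0    1    2    3    4
  e   1    1    2    3    4
  e   2    2    2    3    4
  c   3    3    2    3    4
  f   4    4    3    3    3
  d   5    5    4    3    4
Edit distance = dp[5][4] = 4

4


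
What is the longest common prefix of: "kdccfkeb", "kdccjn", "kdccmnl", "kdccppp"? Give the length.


Words: kdccfkeb, kdccjn, kdccmnl, kdccppp
  Position 0: all 'k' => match
  Position 1: all 'd' => match
  Position 2: all 'c' => match
  Position 3: all 'c' => match
  Position 4: ('f', 'j', 'm', 'p') => mismatch, stop
LCP = "kdcc" (length 4)

4


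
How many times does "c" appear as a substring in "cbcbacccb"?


Searching for "c" in "cbcbacccb"
Scanning each position:
  Position 0: "c" => MATCH
  Position 1: "b" => no
  Position 2: "c" => MATCH
  Position 3: "b" => no
  Position 4: "a" => no
  Position 5: "c" => MATCH
  Position 6: "c" => MATCH
  Position 7: "c" => MATCH
  Position 8: "b" => no
Total occurrences: 5

5


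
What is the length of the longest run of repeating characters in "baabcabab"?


Input: "baabcabab"
Scanning for longest run:
  Position 1 ('a'): new char, reset run to 1
  Position 2 ('a'): continues run of 'a', length=2
  Position 3 ('b'): new char, reset run to 1
  Position 4 ('c'): new char, reset run to 1
  Position 5 ('a'): new char, reset run to 1
  Position 6 ('b'): new char, reset run to 1
  Position 7 ('a'): new char, reset run to 1
  Position 8 ('b'): new char, reset run to 1
Longest run: 'a' with length 2

2


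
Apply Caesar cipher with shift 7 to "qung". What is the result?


Caesar cipher: shift "qung" by 7
  'q' (pos 16) + 7 = pos 23 = 'x'
  'u' (pos 20) + 7 = pos 1 = 'b'
  'n' (pos 13) + 7 = pos 20 = 'u'
  'g' (pos 6) + 7 = pos 13 = 'n'
Result: xbun

xbun


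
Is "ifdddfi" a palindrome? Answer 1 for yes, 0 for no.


Input: ifdddfi
Reversed: ifdddfi
  Compare pos 0 ('i') with pos 6 ('i'): match
  Compare pos 1 ('f') with pos 5 ('f'): match
  Compare pos 2 ('d') with pos 4 ('d'): match
Result: palindrome

1


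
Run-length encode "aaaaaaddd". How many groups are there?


Input: aaaaaaddd
Scanning for consecutive runs:
  Group 1: 'a' x 6 (positions 0-5)
  Group 2: 'd' x 3 (positions 6-8)
Total groups: 2

2


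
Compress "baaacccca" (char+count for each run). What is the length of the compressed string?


Input: baaacccca
Runs:
  'b' x 1 => "b1"
  'a' x 3 => "a3"
  'c' x 4 => "c4"
  'a' x 1 => "a1"
Compressed: "b1a3c4a1"
Compressed length: 8

8


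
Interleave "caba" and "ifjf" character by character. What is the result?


Interleaving "caba" and "ifjf":
  Position 0: 'c' from first, 'i' from second => "ci"
  Position 1: 'a' from first, 'f' from second => "af"
  Position 2: 'b' from first, 'j' from second => "bj"
  Position 3: 'a' from first, 'f' from second => "af"
Result: ciafbjaf

ciafbjaf


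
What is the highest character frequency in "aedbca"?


Input: aedbca
Character counts:
  'a': 2
  'b': 1
  'c': 1
  'd': 1
  'e': 1
Maximum frequency: 2

2


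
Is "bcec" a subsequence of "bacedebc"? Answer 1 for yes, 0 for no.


Check if "bcec" is a subsequence of "bacedebc"
Greedy scan:
  Position 0 ('b'): matches sub[0] = 'b'
  Position 1 ('a'): no match needed
  Position 2 ('c'): matches sub[1] = 'c'
  Position 3 ('e'): matches sub[2] = 'e'
  Position 4 ('d'): no match needed
  Position 5 ('e'): no match needed
  Position 6 ('b'): no match needed
  Position 7 ('c'): matches sub[3] = 'c'
All 4 characters matched => is a subsequence

1


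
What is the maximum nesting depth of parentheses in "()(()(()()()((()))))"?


Input: "()(()(()()()((()))))"
Tracking depth:
  Position 0 '(': depth becomes 1
  Position 1 ')': depth becomes 0
  Position 2 '(': depth becomes 1
  Position 3 '(': depth becomes 2
  Position 4 ')': depth becomes 1
  Position 5 '(': depth becomes 2
  Position 6 '(': depth becomes 3
  Position 7 ')': depth becomes 2
  Position 8 '(': depth becomes 3
  Position 9 ')': depth becomes 2
  Position 10 '(': depth becomes 3
  Position 11 ')': depth becomes 2
  Position 12 '(': depth becomes 3
  Position 13 '(': depth becomes 4
  Position 14 '(': depth becomes 5
  Position 15 ')': depth becomes 4
  Position 16 ')': depth becomes 3
  Position 17 ')': depth becomes 2
  Position 18 ')': depth becomes 1
  Position 19 ')': depth becomes 0
Maximum depth reached: 5

5


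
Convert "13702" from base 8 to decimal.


Input: "13702" in base 8
Positional expansion:
  Digit '1' (value 1) x 8^4 = 4096
  Digit '3' (value 3) x 8^3 = 1536
  Digit '7' (value 7) x 8^2 = 448
  Digit '0' (value 0) x 8^1 = 0
  Digit '2' (value 2) x 8^0 = 2
Sum = 6082

6082


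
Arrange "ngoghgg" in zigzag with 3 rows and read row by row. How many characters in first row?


Zigzag "ngoghgg" into 3 rows:
Placing characters:
  'n' => row 0
  'g' => row 1
  'o' => row 2
  'g' => row 1
  'h' => row 0
  'g' => row 1
  'g' => row 2
Rows:
  Row 0: "nh"
  Row 1: "ggg"
  Row 2: "og"
First row length: 2

2


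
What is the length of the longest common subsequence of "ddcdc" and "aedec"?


LCS of "ddcdc" and "aedec"
DP table:
           a    e    d    e    c
      0    0    0    0    0    0
  d   0    0    0    1    1    1
  d   0    0    0    1    1    1
  c   0    0    0    1    1    2
  d   0    0    0    1    1    2
  c   0    0    0    1    1    2
LCS length = dp[5][5] = 2

2


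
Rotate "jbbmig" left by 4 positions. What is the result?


Input: "jbbmig", rotate left by 4
First 4 characters: "jbbm"
Remaining characters: "ig"
Concatenate remaining + first: "ig" + "jbbm" = "igjbbm"

igjbbm


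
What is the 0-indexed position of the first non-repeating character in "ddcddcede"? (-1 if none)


Input: ddcddcede
Character frequencies:
  'c': 2
  'd': 5
  'e': 2
Scanning left to right for freq == 1:
  Position 0 ('d'): freq=5, skip
  Position 1 ('d'): freq=5, skip
  Position 2 ('c'): freq=2, skip
  Position 3 ('d'): freq=5, skip
  Position 4 ('d'): freq=5, skip
  Position 5 ('c'): freq=2, skip
  Position 6 ('e'): freq=2, skip
  Position 7 ('d'): freq=5, skip
  Position 8 ('e'): freq=2, skip
  No unique character found => answer = -1

-1


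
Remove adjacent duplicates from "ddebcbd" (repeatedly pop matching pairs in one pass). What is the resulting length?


Input: ddebcbd
Stack-based adjacent duplicate removal:
  Read 'd': push. Stack: d
  Read 'd': matches stack top 'd' => pop. Stack: (empty)
  Read 'e': push. Stack: e
  Read 'b': push. Stack: eb
  Read 'c': push. Stack: ebc
  Read 'b': push. Stack: ebcb
  Read 'd': push. Stack: ebcbd
Final stack: "ebcbd" (length 5)

5


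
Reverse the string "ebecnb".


Input: ebecnb
Reading characters right to left:
  Position 5: 'b'
  Position 4: 'n'
  Position 3: 'c'
  Position 2: 'e'
  Position 1: 'b'
  Position 0: 'e'
Reversed: bncebe

bncebe


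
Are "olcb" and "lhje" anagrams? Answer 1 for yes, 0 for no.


Strings: "olcb", "lhje"
Sorted first:  bclo
Sorted second: ehjl
Differ at position 0: 'b' vs 'e' => not anagrams

0


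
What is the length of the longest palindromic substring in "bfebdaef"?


Input: "bfebdaef"
Checking substrings for palindromes:
  No multi-char palindromic substrings found
Longest palindromic substring: "b" with length 1

1


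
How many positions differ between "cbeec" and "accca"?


Comparing "cbeec" and "accca" position by position:
  Position 0: 'c' vs 'a' => DIFFER
  Position 1: 'b' vs 'c' => DIFFER
  Position 2: 'e' vs 'c' => DIFFER
  Position 3: 'e' vs 'c' => DIFFER
  Position 4: 'c' vs 'a' => DIFFER
Positions that differ: 5

5


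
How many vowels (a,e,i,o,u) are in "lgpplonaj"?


Input: lgpplonaj
Checking each character:
  'l' at position 0: consonant
  'g' at position 1: consonant
  'p' at position 2: consonant
  'p' at position 3: consonant
  'l' at position 4: consonant
  'o' at position 5: vowel (running total: 1)
  'n' at position 6: consonant
  'a' at position 7: vowel (running total: 2)
  'j' at position 8: consonant
Total vowels: 2

2


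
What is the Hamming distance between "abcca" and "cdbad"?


Comparing "abcca" and "cdbad" position by position:
  Position 0: 'a' vs 'c' => differ
  Position 1: 'b' vs 'd' => differ
  Position 2: 'c' vs 'b' => differ
  Position 3: 'c' vs 'a' => differ
  Position 4: 'a' vs 'd' => differ
Total differences (Hamming distance): 5

5


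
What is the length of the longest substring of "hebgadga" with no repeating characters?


Input: "hebgadga"
Sliding window (track last position of each char):
  Position 0 ('h'): window [0,0] length 1 -- new best
  Position 1 ('e'): window [0,1] length 2 -- new best
  Position 2 ('b'): window [0,2] length 3 -- new best
  Position 3 ('g'): window [0,3] length 4 -- new best
  Position 4 ('a'): window [0,4] length 5 -- new best
  Position 5 ('d'): window [0,5] length 6 -- new best
  Position 6 ('g'): repeat (last at 3), move window start to 4
  Position 6 ('g'): window [4,6] length 3
  Position 7 ('a'): repeat (last at 4), move window start to 5
  Position 7 ('a'): window [5,7] length 3
Longest substring with no repeats: "hebgad" with length 6

6


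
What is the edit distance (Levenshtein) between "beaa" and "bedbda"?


Computing edit distance: "beaa" -> "bedbda"
DP table:
           b    e    d    b    d    a
      0    1    2    3    4    5    6
  b   1    0    1    2    3    4    5
  e   2    1    0    1    2    3    4
  a   3    2    1    1    2    3    3
  a   4    3    2    2    2    3    3
Edit distance = dp[4][6] = 3

3


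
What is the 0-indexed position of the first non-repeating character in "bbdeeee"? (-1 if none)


Input: bbdeeee
Character frequencies:
  'b': 2
  'd': 1
  'e': 4
Scanning left to right for freq == 1:
  Position 0 ('b'): freq=2, skip
  Position 1 ('b'): freq=2, skip
  Position 2 ('d'): unique! => answer = 2

2


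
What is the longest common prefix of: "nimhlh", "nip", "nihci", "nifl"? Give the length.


Words: nimhlh, nip, nihci, nifl
  Position 0: all 'n' => match
  Position 1: all 'i' => match
  Position 2: ('m', 'p', 'h', 'f') => mismatch, stop
LCP = "ni" (length 2)

2


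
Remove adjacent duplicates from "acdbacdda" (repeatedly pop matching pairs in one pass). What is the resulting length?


Input: acdbacdda
Stack-based adjacent duplicate removal:
  Read 'a': push. Stack: a
  Read 'c': push. Stack: ac
  Read 'd': push. Stack: acd
  Read 'b': push. Stack: acdb
  Read 'a': push. Stack: acdba
  Read 'c': push. Stack: acdbac
  Read 'd': push. Stack: acdbacd
  Read 'd': matches stack top 'd' => pop. Stack: acdbac
  Read 'a': push. Stack: acdbaca
Final stack: "acdbaca" (length 7)

7


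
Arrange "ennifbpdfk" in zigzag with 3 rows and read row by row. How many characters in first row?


Zigzag "ennifbpdfk" into 3 rows:
Placing characters:
  'e' => row 0
  'n' => row 1
  'n' => row 2
  'i' => row 1
  'f' => row 0
  'b' => row 1
  'p' => row 2
  'd' => row 1
  'f' => row 0
  'k' => row 1
Rows:
  Row 0: "eff"
  Row 1: "nibdk"
  Row 2: "np"
First row length: 3

3


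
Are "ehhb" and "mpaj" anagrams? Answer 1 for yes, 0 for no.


Strings: "ehhb", "mpaj"
Sorted first:  behh
Sorted second: ajmp
Differ at position 0: 'b' vs 'a' => not anagrams

0


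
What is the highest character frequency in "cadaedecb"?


Input: cadaedecb
Character counts:
  'a': 2
  'b': 1
  'c': 2
  'd': 2
  'e': 2
Maximum frequency: 2

2


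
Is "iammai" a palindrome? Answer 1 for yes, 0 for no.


Input: iammai
Reversed: iammai
  Compare pos 0 ('i') with pos 5 ('i'): match
  Compare pos 1 ('a') with pos 4 ('a'): match
  Compare pos 2 ('m') with pos 3 ('m'): match
Result: palindrome

1


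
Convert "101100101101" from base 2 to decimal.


Input: "101100101101" in base 2
Positional expansion:
  Digit '1' (value 1) x 2^11 = 2048
  Digit '0' (value 0) x 2^10 = 0
  Digit '1' (value 1) x 2^9 = 512
  Digit '1' (value 1) x 2^8 = 256
  Digit '0' (value 0) x 2^7 = 0
  Digit '0' (value 0) x 2^6 = 0
  Digit '1' (value 1) x 2^5 = 32
  Digit '0' (value 0) x 2^4 = 0
  Digit '1' (value 1) x 2^3 = 8
  Digit '1' (value 1) x 2^2 = 4
  Digit '0' (value 0) x 2^1 = 0
  Digit '1' (value 1) x 2^0 = 1
Sum = 2861

2861


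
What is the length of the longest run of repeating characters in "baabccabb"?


Input: "baabccabb"
Scanning for longest run:
  Position 1 ('a'): new char, reset run to 1
  Position 2 ('a'): continues run of 'a', length=2
  Position 3 ('b'): new char, reset run to 1
  Position 4 ('c'): new char, reset run to 1
  Position 5 ('c'): continues run of 'c', length=2
  Position 6 ('a'): new char, reset run to 1
  Position 7 ('b'): new char, reset run to 1
  Position 8 ('b'): continues run of 'b', length=2
Longest run: 'a' with length 2

2


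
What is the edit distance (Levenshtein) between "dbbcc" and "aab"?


Computing edit distance: "dbbcc" -> "aab"
DP table:
           a    a    b
      0    1    2    3
  d   1    1    2    3
  b   2    2    2    2
  b   3    3    3    2
  c   4    4    4    3
  c   5    5    5    4
Edit distance = dp[5][3] = 4

4


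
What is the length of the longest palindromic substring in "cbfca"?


Input: "cbfca"
Checking substrings for palindromes:
  No multi-char palindromic substrings found
Longest palindromic substring: "c" with length 1

1


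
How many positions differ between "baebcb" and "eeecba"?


Comparing "baebcb" and "eeecba" position by position:
  Position 0: 'b' vs 'e' => DIFFER
  Position 1: 'a' vs 'e' => DIFFER
  Position 2: 'e' vs 'e' => same
  Position 3: 'b' vs 'c' => DIFFER
  Position 4: 'c' vs 'b' => DIFFER
  Position 5: 'b' vs 'a' => DIFFER
Positions that differ: 5

5


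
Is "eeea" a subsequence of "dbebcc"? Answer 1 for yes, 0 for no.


Check if "eeea" is a subsequence of "dbebcc"
Greedy scan:
  Position 0 ('d'): no match needed
  Position 1 ('b'): no match needed
  Position 2 ('e'): matches sub[0] = 'e'
  Position 3 ('b'): no match needed
  Position 4 ('c'): no match needed
  Position 5 ('c'): no match needed
Only matched 1/4 characters => not a subsequence

0


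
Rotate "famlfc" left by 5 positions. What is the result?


Input: "famlfc", rotate left by 5
First 5 characters: "famlf"
Remaining characters: "c"
Concatenate remaining + first: "c" + "famlf" = "cfamlf"

cfamlf


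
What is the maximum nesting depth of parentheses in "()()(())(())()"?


Input: "()()(())(())()"
Tracking depth:
  Position 0 '(': depth becomes 1
  Position 1 ')': depth becomes 0
  Position 2 '(': depth becomes 1
  Position 3 ')': depth becomes 0
  Position 4 '(': depth becomes 1
  Position 5 '(': depth becomes 2
  Position 6 ')': depth becomes 1
  Position 7 ')': depth becomes 0
  Position 8 '(': depth becomes 1
  Position 9 '(': depth becomes 2
  Position 10 ')': depth becomes 1
  Position 11 ')': depth becomes 0
  Position 12 '(': depth becomes 1
  Position 13 ')': depth becomes 0
Maximum depth reached: 2

2


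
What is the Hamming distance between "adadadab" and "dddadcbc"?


Comparing "adadadab" and "dddadcbc" position by position:
  Position 0: 'a' vs 'd' => differ
  Position 1: 'd' vs 'd' => same
  Position 2: 'a' vs 'd' => differ
  Position 3: 'd' vs 'a' => differ
  Position 4: 'a' vs 'd' => differ
  Position 5: 'd' vs 'c' => differ
  Position 6: 'a' vs 'b' => differ
  Position 7: 'b' vs 'c' => differ
Total differences (Hamming distance): 7

7


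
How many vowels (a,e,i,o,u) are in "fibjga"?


Input: fibjga
Checking each character:
  'f' at position 0: consonant
  'i' at position 1: vowel (running total: 1)
  'b' at position 2: consonant
  'j' at position 3: consonant
  'g' at position 4: consonant
  'a' at position 5: vowel (running total: 2)
Total vowels: 2

2


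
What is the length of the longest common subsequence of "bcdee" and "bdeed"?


LCS of "bcdee" and "bdeed"
DP table:
           b    d    e    e    d
      0    0    0    0    0    0
  b   0    1    1    1    1    1
  c   0    1    1    1    1    1
  d   0    1    2    2    2    2
  e   0    1    2    3    3    3
  e   0    1    2    3    4    4
LCS length = dp[5][5] = 4

4


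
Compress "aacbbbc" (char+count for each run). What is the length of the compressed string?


Input: aacbbbc
Runs:
  'a' x 2 => "a2"
  'c' x 1 => "c1"
  'b' x 3 => "b3"
  'c' x 1 => "c1"
Compressed: "a2c1b3c1"
Compressed length: 8

8


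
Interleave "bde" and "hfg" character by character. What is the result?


Interleaving "bde" and "hfg":
  Position 0: 'b' from first, 'h' from second => "bh"
  Position 1: 'd' from first, 'f' from second => "df"
  Position 2: 'e' from first, 'g' from second => "eg"
Result: bhdfeg

bhdfeg


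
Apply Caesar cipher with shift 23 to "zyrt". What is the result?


Caesar cipher: shift "zyrt" by 23
  'z' (pos 25) + 23 = pos 22 = 'w'
  'y' (pos 24) + 23 = pos 21 = 'v'
  'r' (pos 17) + 23 = pos 14 = 'o'
  't' (pos 19) + 23 = pos 16 = 'q'
Result: wvoq

wvoq


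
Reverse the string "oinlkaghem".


Input: oinlkaghem
Reading characters right to left:
  Position 9: 'm'
  Position 8: 'e'
  Position 7: 'h'
  Position 6: 'g'
  Position 5: 'a'
  Position 4: 'k'
  Position 3: 'l'
  Position 2: 'n'
  Position 1: 'i'
  Position 0: 'o'
Reversed: mehgaklnio

mehgaklnio


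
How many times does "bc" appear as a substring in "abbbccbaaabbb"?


Searching for "bc" in "abbbccbaaabbb"
Scanning each position:
  Position 0: "ab" => no
  Position 1: "bb" => no
  Position 2: "bb" => no
  Position 3: "bc" => MATCH
  Position 4: "cc" => no
  Position 5: "cb" => no
  Position 6: "ba" => no
  Position 7: "aa" => no
  Position 8: "aa" => no
  Position 9: "ab" => no
  Position 10: "bb" => no
  Position 11: "bb" => no
Total occurrences: 1

1


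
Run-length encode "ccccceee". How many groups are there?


Input: ccccceee
Scanning for consecutive runs:
  Group 1: 'c' x 5 (positions 0-4)
  Group 2: 'e' x 3 (positions 5-7)
Total groups: 2

2


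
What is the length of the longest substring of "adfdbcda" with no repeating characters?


Input: "adfdbcda"
Sliding window (track last position of each char):
  Position 0 ('a'): window [0,0] length 1 -- new best
  Position 1 ('d'): window [0,1] length 2 -- new best
  Position 2 ('f'): window [0,2] length 3 -- new best
  Position 3 ('d'): repeat (last at 1), move window start to 2
  Position 3 ('d'): window [2,3] length 2
  Position 4 ('b'): window [2,4] length 3
  Position 5 ('c'): window [2,5] length 4 -- new best
  Position 6 ('d'): repeat (last at 3), move window start to 4
  Position 6 ('d'): window [4,6] length 3
  Position 7 ('a'): window [4,7] length 4
Longest substring with no repeats: "fdbc" with length 4

4


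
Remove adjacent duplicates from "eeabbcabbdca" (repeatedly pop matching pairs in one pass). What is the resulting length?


Input: eeabbcabbdca
Stack-based adjacent duplicate removal:
  Read 'e': push. Stack: e
  Read 'e': matches stack top 'e' => pop. Stack: (empty)
  Read 'a': push. Stack: a
  Read 'b': push. Stack: ab
  Read 'b': matches stack top 'b' => pop. Stack: a
  Read 'c': push. Stack: ac
  Read 'a': push. Stack: aca
  Read 'b': push. Stack: acab
  Read 'b': matches stack top 'b' => pop. Stack: aca
  Read 'd': push. Stack: acad
  Read 'c': push. Stack: acadc
  Read 'a': push. Stack: acadca
Final stack: "acadca" (length 6)

6


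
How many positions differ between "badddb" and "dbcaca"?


Comparing "badddb" and "dbcaca" position by position:
  Position 0: 'b' vs 'd' => DIFFER
  Position 1: 'a' vs 'b' => DIFFER
  Position 2: 'd' vs 'c' => DIFFER
  Position 3: 'd' vs 'a' => DIFFER
  Position 4: 'd' vs 'c' => DIFFER
  Position 5: 'b' vs 'a' => DIFFER
Positions that differ: 6

6


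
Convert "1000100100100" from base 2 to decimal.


Input: "1000100100100" in base 2
Positional expansion:
  Digit '1' (value 1) x 2^12 = 4096
  Digit '0' (value 0) x 2^11 = 0
  Digit '0' (value 0) x 2^10 = 0
  Digit '0' (value 0) x 2^9 = 0
  Digit '1' (value 1) x 2^8 = 256
  Digit '0' (value 0) x 2^7 = 0
  Digit '0' (value 0) x 2^6 = 0
  Digit '1' (value 1) x 2^5 = 32
  Digit '0' (value 0) x 2^4 = 0
  Digit '0' (value 0) x 2^3 = 0
  Digit '1' (value 1) x 2^2 = 4
  Digit '0' (value 0) x 2^1 = 0
  Digit '0' (value 0) x 2^0 = 0
Sum = 4388

4388


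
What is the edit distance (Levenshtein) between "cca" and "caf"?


Computing edit distance: "cca" -> "caf"
DP table:
           c    a    f
      0    1    2    3
  c   1    0    1    2
  c   2    1    1    2
  a   3    2    1    2
Edit distance = dp[3][3] = 2

2


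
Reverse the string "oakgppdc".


Input: oakgppdc
Reading characters right to left:
  Position 7: 'c'
  Position 6: 'd'
  Position 5: 'p'
  Position 4: 'p'
  Position 3: 'g'
  Position 2: 'k'
  Position 1: 'a'
  Position 0: 'o'
Reversed: cdppgkao

cdppgkao


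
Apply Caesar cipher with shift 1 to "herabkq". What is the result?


Caesar cipher: shift "herabkq" by 1
  'h' (pos 7) + 1 = pos 8 = 'i'
  'e' (pos 4) + 1 = pos 5 = 'f'
  'r' (pos 17) + 1 = pos 18 = 's'
  'a' (pos 0) + 1 = pos 1 = 'b'
  'b' (pos 1) + 1 = pos 2 = 'c'
  'k' (pos 10) + 1 = pos 11 = 'l'
  'q' (pos 16) + 1 = pos 17 = 'r'
Result: ifsbclr

ifsbclr


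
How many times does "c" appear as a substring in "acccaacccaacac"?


Searching for "c" in "acccaacccaacac"
Scanning each position:
  Position 0: "a" => no
  Position 1: "c" => MATCH
  Position 2: "c" => MATCH
  Position 3: "c" => MATCH
  Position 4: "a" => no
  Position 5: "a" => no
  Position 6: "c" => MATCH
  Position 7: "c" => MATCH
  Position 8: "c" => MATCH
  Position 9: "a" => no
  Position 10: "a" => no
  Position 11: "c" => MATCH
  Position 12: "a" => no
  Position 13: "c" => MATCH
Total occurrences: 8

8


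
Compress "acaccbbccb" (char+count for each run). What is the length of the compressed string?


Input: acaccbbccb
Runs:
  'a' x 1 => "a1"
  'c' x 1 => "c1"
  'a' x 1 => "a1"
  'c' x 2 => "c2"
  'b' x 2 => "b2"
  'c' x 2 => "c2"
  'b' x 1 => "b1"
Compressed: "a1c1a1c2b2c2b1"
Compressed length: 14

14


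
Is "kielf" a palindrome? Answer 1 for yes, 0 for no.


Input: kielf
Reversed: fleik
  Compare pos 0 ('k') with pos 4 ('f'): MISMATCH
  Compare pos 1 ('i') with pos 3 ('l'): MISMATCH
Result: not a palindrome

0


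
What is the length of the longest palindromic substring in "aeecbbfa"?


Input: "aeecbbfa"
Checking substrings for palindromes:
  [1:3] "ee" (len 2) => palindrome
  [4:6] "bb" (len 2) => palindrome
Longest palindromic substring: "ee" with length 2

2


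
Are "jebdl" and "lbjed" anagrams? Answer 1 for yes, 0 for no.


Strings: "jebdl", "lbjed"
Sorted first:  bdejl
Sorted second: bdejl
Sorted forms match => anagrams

1


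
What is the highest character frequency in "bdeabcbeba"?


Input: bdeabcbeba
Character counts:
  'a': 2
  'b': 4
  'c': 1
  'd': 1
  'e': 2
Maximum frequency: 4

4


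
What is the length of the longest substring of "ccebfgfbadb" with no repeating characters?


Input: "ccebfgfbadb"
Sliding window (track last position of each char):
  Position 0 ('c'): window [0,0] length 1 -- new best
  Position 1 ('c'): repeat (last at 0), move window start to 1
  Position 1 ('c'): window [1,1] length 1
  Position 2 ('e'): window [1,2] length 2 -- new best
  Position 3 ('b'): window [1,3] length 3 -- new best
  Position 4 ('f'): window [1,4] length 4 -- new best
  Position 5 ('g'): window [1,5] length 5 -- new best
  Position 6 ('f'): repeat (last at 4), move window start to 5
  Position 6 ('f'): window [5,6] length 2
  Position 7 ('b'): window [5,7] length 3
  Position 8 ('a'): window [5,8] length 4
  Position 9 ('d'): window [5,9] length 5
  Position 10 ('b'): repeat (last at 7), move window start to 8
  Position 10 ('b'): window [8,10] length 3
Longest substring with no repeats: "cebfg" with length 5

5


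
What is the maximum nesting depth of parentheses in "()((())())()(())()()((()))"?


Input: "()((())())()(())()()((()))"
Tracking depth:
  Position 0 '(': depth becomes 1
  Position 1 ')': depth becomes 0
  Position 2 '(': depth becomes 1
  Position 3 '(': depth becomes 2
  Position 4 '(': depth becomes 3
  Position 5 ')': depth becomes 2
  Position 6 ')': depth becomes 1
  Position 7 '(': depth becomes 2
  Position 8 ')': depth becomes 1
  Position 9 ')': depth becomes 0
  Position 10 '(': depth becomes 1
  Position 11 ')': depth becomes 0
  Position 12 '(': depth becomes 1
  Position 13 '(': depth becomes 2
  Position 14 ')': depth becomes 1
  Position 15 ')': depth becomes 0
  Position 16 '(': depth becomes 1
  Position 17 ')': depth becomes 0
  Position 18 '(': depth becomes 1
  Position 19 ')': depth becomes 0
  Position 20 '(': depth becomes 1
  Position 21 '(': depth becomes 2
  Position 22 '(': depth becomes 3
  Position 23 ')': depth becomes 2
  Position 24 ')': depth becomes 1
  Position 25 ')': depth becomes 0
Maximum depth reached: 3

3


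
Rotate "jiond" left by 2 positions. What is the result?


Input: "jiond", rotate left by 2
First 2 characters: "ji"
Remaining characters: "ond"
Concatenate remaining + first: "ond" + "ji" = "ondji"

ondji


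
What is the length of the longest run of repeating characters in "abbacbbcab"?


Input: "abbacbbcab"
Scanning for longest run:
  Position 1 ('b'): new char, reset run to 1
  Position 2 ('b'): continues run of 'b', length=2
  Position 3 ('a'): new char, reset run to 1
  Position 4 ('c'): new char, reset run to 1
  Position 5 ('b'): new char, reset run to 1
  Position 6 ('b'): continues run of 'b', length=2
  Position 7 ('c'): new char, reset run to 1
  Position 8 ('a'): new char, reset run to 1
  Position 9 ('b'): new char, reset run to 1
Longest run: 'b' with length 2

2


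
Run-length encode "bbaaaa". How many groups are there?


Input: bbaaaa
Scanning for consecutive runs:
  Group 1: 'b' x 2 (positions 0-1)
  Group 2: 'a' x 4 (positions 2-5)
Total groups: 2

2


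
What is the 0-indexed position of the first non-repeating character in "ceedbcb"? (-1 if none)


Input: ceedbcb
Character frequencies:
  'b': 2
  'c': 2
  'd': 1
  'e': 2
Scanning left to right for freq == 1:
  Position 0 ('c'): freq=2, skip
  Position 1 ('e'): freq=2, skip
  Position 2 ('e'): freq=2, skip
  Position 3 ('d'): unique! => answer = 3

3


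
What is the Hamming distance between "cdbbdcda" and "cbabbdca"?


Comparing "cdbbdcda" and "cbabbdca" position by position:
  Position 0: 'c' vs 'c' => same
  Position 1: 'd' vs 'b' => differ
  Position 2: 'b' vs 'a' => differ
  Position 3: 'b' vs 'b' => same
  Position 4: 'd' vs 'b' => differ
  Position 5: 'c' vs 'd' => differ
  Position 6: 'd' vs 'c' => differ
  Position 7: 'a' vs 'a' => same
Total differences (Hamming distance): 5

5


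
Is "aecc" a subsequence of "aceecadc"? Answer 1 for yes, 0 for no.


Check if "aecc" is a subsequence of "aceecadc"
Greedy scan:
  Position 0 ('a'): matches sub[0] = 'a'
  Position 1 ('c'): no match needed
  Position 2 ('e'): matches sub[1] = 'e'
  Position 3 ('e'): no match needed
  Position 4 ('c'): matches sub[2] = 'c'
  Position 5 ('a'): no match needed
  Position 6 ('d'): no match needed
  Position 7 ('c'): matches sub[3] = 'c'
All 4 characters matched => is a subsequence

1


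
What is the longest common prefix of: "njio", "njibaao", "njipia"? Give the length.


Words: njio, njibaao, njipia
  Position 0: all 'n' => match
  Position 1: all 'j' => match
  Position 2: all 'i' => match
  Position 3: ('o', 'b', 'p') => mismatch, stop
LCP = "nji" (length 3)

3


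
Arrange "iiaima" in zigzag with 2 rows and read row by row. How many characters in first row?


Zigzag "iiaima" into 2 rows:
Placing characters:
  'i' => row 0
  'i' => row 1
  'a' => row 0
  'i' => row 1
  'm' => row 0
  'a' => row 1
Rows:
  Row 0: "iam"
  Row 1: "iia"
First row length: 3

3


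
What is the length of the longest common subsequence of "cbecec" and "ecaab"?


LCS of "cbecec" and "ecaab"
DP table:
           e    c    a    a    b
      0    0    0    0    0    0
  c   0    0    1    1    1    1
  b   0    0    1    1    1    2
  e   0    1    1    1    1    2
  c   0    1    2    2    2    2
  e   0    1    2    2    2    2
  c   0    1    2    2    2    2
LCS length = dp[6][5] = 2

2


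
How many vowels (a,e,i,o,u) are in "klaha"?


Input: klaha
Checking each character:
  'k' at position 0: consonant
  'l' at position 1: consonant
  'a' at position 2: vowel (running total: 1)
  'h' at position 3: consonant
  'a' at position 4: vowel (running total: 2)
Total vowels: 2

2


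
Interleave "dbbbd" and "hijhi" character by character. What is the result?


Interleaving "dbbbd" and "hijhi":
  Position 0: 'd' from first, 'h' from second => "dh"
  Position 1: 'b' from first, 'i' from second => "bi"
  Position 2: 'b' from first, 'j' from second => "bj"
  Position 3: 'b' from first, 'h' from second => "bh"
  Position 4: 'd' from first, 'i' from second => "di"
Result: dhbibjbhdi

dhbibjbhdi


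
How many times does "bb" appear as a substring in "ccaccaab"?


Searching for "bb" in "ccaccaab"
Scanning each position:
  Position 0: "cc" => no
  Position 1: "ca" => no
  Position 2: "ac" => no
  Position 3: "cc" => no
  Position 4: "ca" => no
  Position 5: "aa" => no
  Position 6: "ab" => no
Total occurrences: 0

0


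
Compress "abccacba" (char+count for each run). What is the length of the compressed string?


Input: abccacba
Runs:
  'a' x 1 => "a1"
  'b' x 1 => "b1"
  'c' x 2 => "c2"
  'a' x 1 => "a1"
  'c' x 1 => "c1"
  'b' x 1 => "b1"
  'a' x 1 => "a1"
Compressed: "a1b1c2a1c1b1a1"
Compressed length: 14

14


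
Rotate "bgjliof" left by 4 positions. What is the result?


Input: "bgjliof", rotate left by 4
First 4 characters: "bgjl"
Remaining characters: "iof"
Concatenate remaining + first: "iof" + "bgjl" = "iofbgjl"

iofbgjl


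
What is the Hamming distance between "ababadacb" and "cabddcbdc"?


Comparing "ababadacb" and "cabddcbdc" position by position:
  Position 0: 'a' vs 'c' => differ
  Position 1: 'b' vs 'a' => differ
  Position 2: 'a' vs 'b' => differ
  Position 3: 'b' vs 'd' => differ
  Position 4: 'a' vs 'd' => differ
  Position 5: 'd' vs 'c' => differ
  Position 6: 'a' vs 'b' => differ
  Position 7: 'c' vs 'd' => differ
  Position 8: 'b' vs 'c' => differ
Total differences (Hamming distance): 9

9


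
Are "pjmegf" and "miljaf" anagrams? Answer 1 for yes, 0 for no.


Strings: "pjmegf", "miljaf"
Sorted first:  efgjmp
Sorted second: afijlm
Differ at position 0: 'e' vs 'a' => not anagrams

0


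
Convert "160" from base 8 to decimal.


Input: "160" in base 8
Positional expansion:
  Digit '1' (value 1) x 8^2 = 64
  Digit '6' (value 6) x 8^1 = 48
  Digit '0' (value 0) x 8^0 = 0
Sum = 112

112


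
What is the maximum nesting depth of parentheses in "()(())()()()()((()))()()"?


Input: "()(())()()()()((()))()()"
Tracking depth:
  Position 0 '(': depth becomes 1
  Position 1 ')': depth becomes 0
  Position 2 '(': depth becomes 1
  Position 3 '(': depth becomes 2
  Position 4 ')': depth becomes 1
  Position 5 ')': depth becomes 0
  Position 6 '(': depth becomes 1
  Position 7 ')': depth becomes 0
  Position 8 '(': depth becomes 1
  Position 9 ')': depth becomes 0
  Position 10 '(': depth becomes 1
  Position 11 ')': depth becomes 0
  Position 12 '(': depth becomes 1
  Position 13 ')': depth becomes 0
  Position 14 '(': depth becomes 1
  Position 15 '(': depth becomes 2
  Position 16 '(': depth becomes 3
  Position 17 ')': depth becomes 2
  Position 18 ')': depth becomes 1
  Position 19 ')': depth becomes 0
  Position 20 '(': depth becomes 1
  Position 21 ')': depth becomes 0
  Position 22 '(': depth becomes 1
  Position 23 ')': depth becomes 0
Maximum depth reached: 3

3


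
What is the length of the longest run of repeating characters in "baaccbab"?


Input: "baaccbab"
Scanning for longest run:
  Position 1 ('a'): new char, reset run to 1
  Position 2 ('a'): continues run of 'a', length=2
  Position 3 ('c'): new char, reset run to 1
  Position 4 ('c'): continues run of 'c', length=2
  Position 5 ('b'): new char, reset run to 1
  Position 6 ('a'): new char, reset run to 1
  Position 7 ('b'): new char, reset run to 1
Longest run: 'a' with length 2

2


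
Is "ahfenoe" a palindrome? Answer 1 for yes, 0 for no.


Input: ahfenoe
Reversed: eonefha
  Compare pos 0 ('a') with pos 6 ('e'): MISMATCH
  Compare pos 1 ('h') with pos 5 ('o'): MISMATCH
  Compare pos 2 ('f') with pos 4 ('n'): MISMATCH
Result: not a palindrome

0


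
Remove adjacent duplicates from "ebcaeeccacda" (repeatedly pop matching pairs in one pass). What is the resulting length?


Input: ebcaeeccacda
Stack-based adjacent duplicate removal:
  Read 'e': push. Stack: e
  Read 'b': push. Stack: eb
  Read 'c': push. Stack: ebc
  Read 'a': push. Stack: ebca
  Read 'e': push. Stack: ebcae
  Read 'e': matches stack top 'e' => pop. Stack: ebca
  Read 'c': push. Stack: ebcac
  Read 'c': matches stack top 'c' => pop. Stack: ebca
  Read 'a': matches stack top 'a' => pop. Stack: ebc
  Read 'c': matches stack top 'c' => pop. Stack: eb
  Read 'd': push. Stack: ebd
  Read 'a': push. Stack: ebda
Final stack: "ebda" (length 4)

4


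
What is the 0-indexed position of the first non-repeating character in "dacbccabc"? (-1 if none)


Input: dacbccabc
Character frequencies:
  'a': 2
  'b': 2
  'c': 4
  'd': 1
Scanning left to right for freq == 1:
  Position 0 ('d'): unique! => answer = 0

0


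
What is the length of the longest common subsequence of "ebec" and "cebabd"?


LCS of "ebec" and "cebabd"
DP table:
           c    e    b    a    b    d
      0    0    0    0    0    0    0
  e   0    0    1    1    1    1    1
  b   0    0    1    2    2    2    2
  e   0    0    1    2    2    2    2
  c   0    1    1    2    2    2    2
LCS length = dp[4][6] = 2

2


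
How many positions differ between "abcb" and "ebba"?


Comparing "abcb" and "ebba" position by position:
  Position 0: 'a' vs 'e' => DIFFER
  Position 1: 'b' vs 'b' => same
  Position 2: 'c' vs 'b' => DIFFER
  Position 3: 'b' vs 'a' => DIFFER
Positions that differ: 3

3


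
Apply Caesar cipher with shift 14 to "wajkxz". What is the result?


Caesar cipher: shift "wajkxz" by 14
  'w' (pos 22) + 14 = pos 10 = 'k'
  'a' (pos 0) + 14 = pos 14 = 'o'
  'j' (pos 9) + 14 = pos 23 = 'x'
  'k' (pos 10) + 14 = pos 24 = 'y'
  'x' (pos 23) + 14 = pos 11 = 'l'
  'z' (pos 25) + 14 = pos 13 = 'n'
Result: koxyln

koxyln


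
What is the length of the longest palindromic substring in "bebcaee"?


Input: "bebcaee"
Checking substrings for palindromes:
  [0:3] "beb" (len 3) => palindrome
  [5:7] "ee" (len 2) => palindrome
Longest palindromic substring: "beb" with length 3

3


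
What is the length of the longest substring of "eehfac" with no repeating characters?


Input: "eehfac"
Sliding window (track last position of each char):
  Position 0 ('e'): window [0,0] length 1 -- new best
  Position 1 ('e'): repeat (last at 0), move window start to 1
  Position 1 ('e'): window [1,1] length 1
  Position 2 ('h'): window [1,2] length 2 -- new best
  Position 3 ('f'): window [1,3] length 3 -- new best
  Position 4 ('a'): window [1,4] length 4 -- new best
  Position 5 ('c'): window [1,5] length 5 -- new best
Longest substring with no repeats: "ehfac" with length 5

5


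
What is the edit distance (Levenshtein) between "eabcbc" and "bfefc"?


Computing edit distance: "eabcbc" -> "bfefc"
DP table:
           b    f    e    f    c
      0    1    2    3    4    5
  e   1    1    2    2    3    4
  a   2    2    2    3    3    4
  b   3    2    3    3    4    4
  c   4    3    3    4    4    4
  b   5    4    4    4    5    5
  c   6    5    5    5    5    5
Edit distance = dp[6][5] = 5

5


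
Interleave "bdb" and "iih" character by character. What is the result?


Interleaving "bdb" and "iih":
  Position 0: 'b' from first, 'i' from second => "bi"
  Position 1: 'd' from first, 'i' from second => "di"
  Position 2: 'b' from first, 'h' from second => "bh"
Result: bidibh

bidibh


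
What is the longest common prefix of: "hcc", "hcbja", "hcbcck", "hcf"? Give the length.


Words: hcc, hcbja, hcbcck, hcf
  Position 0: all 'h' => match
  Position 1: all 'c' => match
  Position 2: ('c', 'b', 'b', 'f') => mismatch, stop
LCP = "hc" (length 2)

2


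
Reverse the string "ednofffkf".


Input: ednofffkf
Reading characters right to left:
  Position 8: 'f'
  Position 7: 'k'
  Position 6: 'f'
  Position 5: 'f'
  Position 4: 'f'
  Position 3: 'o'
  Position 2: 'n'
  Position 1: 'd'
  Position 0: 'e'
Reversed: fkfffonde

fkfffonde


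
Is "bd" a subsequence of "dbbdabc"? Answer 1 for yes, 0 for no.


Check if "bd" is a subsequence of "dbbdabc"
Greedy scan:
  Position 0 ('d'): no match needed
  Position 1 ('b'): matches sub[0] = 'b'
  Position 2 ('b'): no match needed
  Position 3 ('d'): matches sub[1] = 'd'
  Position 4 ('a'): no match needed
  Position 5 ('b'): no match needed
  Position 6 ('c'): no match needed
All 2 characters matched => is a subsequence

1


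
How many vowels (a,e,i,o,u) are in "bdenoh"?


Input: bdenoh
Checking each character:
  'b' at position 0: consonant
  'd' at position 1: consonant
  'e' at position 2: vowel (running total: 1)
  'n' at position 3: consonant
  'o' at position 4: vowel (running total: 2)
  'h' at position 5: consonant
Total vowels: 2

2


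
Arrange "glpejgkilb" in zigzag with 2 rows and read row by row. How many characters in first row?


Zigzag "glpejgkilb" into 2 rows:
Placing characters:
  'g' => row 0
  'l' => row 1
  'p' => row 0
  'e' => row 1
  'j' => row 0
  'g' => row 1
  'k' => row 0
  'i' => row 1
  'l' => row 0
  'b' => row 1
Rows:
  Row 0: "gpjkl"
  Row 1: "legib"
First row length: 5

5


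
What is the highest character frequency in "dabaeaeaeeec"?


Input: dabaeaeaeeec
Character counts:
  'a': 4
  'b': 1
  'c': 1
  'd': 1
  'e': 5
Maximum frequency: 5

5


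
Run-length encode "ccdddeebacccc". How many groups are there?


Input: ccdddeebacccc
Scanning for consecutive runs:
  Group 1: 'c' x 2 (positions 0-1)
  Group 2: 'd' x 3 (positions 2-4)
  Group 3: 'e' x 2 (positions 5-6)
  Group 4: 'b' x 1 (positions 7-7)
  Group 5: 'a' x 1 (positions 8-8)
  Group 6: 'c' x 4 (positions 9-12)
Total groups: 6

6


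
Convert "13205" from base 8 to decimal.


Input: "13205" in base 8
Positional expansion:
  Digit '1' (value 1) x 8^4 = 4096
  Digit '3' (value 3) x 8^3 = 1536
  Digit '2' (value 2) x 8^2 = 128
  Digit '0' (value 0) x 8^1 = 0
  Digit '5' (value 5) x 8^0 = 5
Sum = 5765

5765


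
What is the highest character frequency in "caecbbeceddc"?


Input: caecbbeceddc
Character counts:
  'a': 1
  'b': 2
  'c': 4
  'd': 2
  'e': 3
Maximum frequency: 4

4


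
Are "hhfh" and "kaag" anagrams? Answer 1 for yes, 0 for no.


Strings: "hhfh", "kaag"
Sorted first:  fhhh
Sorted second: aagk
Differ at position 0: 'f' vs 'a' => not anagrams

0


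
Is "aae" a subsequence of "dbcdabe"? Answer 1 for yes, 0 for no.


Check if "aae" is a subsequence of "dbcdabe"
Greedy scan:
  Position 0 ('d'): no match needed
  Position 1 ('b'): no match needed
  Position 2 ('c'): no match needed
  Position 3 ('d'): no match needed
  Position 4 ('a'): matches sub[0] = 'a'
  Position 5 ('b'): no match needed
  Position 6 ('e'): no match needed
Only matched 1/3 characters => not a subsequence

0
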